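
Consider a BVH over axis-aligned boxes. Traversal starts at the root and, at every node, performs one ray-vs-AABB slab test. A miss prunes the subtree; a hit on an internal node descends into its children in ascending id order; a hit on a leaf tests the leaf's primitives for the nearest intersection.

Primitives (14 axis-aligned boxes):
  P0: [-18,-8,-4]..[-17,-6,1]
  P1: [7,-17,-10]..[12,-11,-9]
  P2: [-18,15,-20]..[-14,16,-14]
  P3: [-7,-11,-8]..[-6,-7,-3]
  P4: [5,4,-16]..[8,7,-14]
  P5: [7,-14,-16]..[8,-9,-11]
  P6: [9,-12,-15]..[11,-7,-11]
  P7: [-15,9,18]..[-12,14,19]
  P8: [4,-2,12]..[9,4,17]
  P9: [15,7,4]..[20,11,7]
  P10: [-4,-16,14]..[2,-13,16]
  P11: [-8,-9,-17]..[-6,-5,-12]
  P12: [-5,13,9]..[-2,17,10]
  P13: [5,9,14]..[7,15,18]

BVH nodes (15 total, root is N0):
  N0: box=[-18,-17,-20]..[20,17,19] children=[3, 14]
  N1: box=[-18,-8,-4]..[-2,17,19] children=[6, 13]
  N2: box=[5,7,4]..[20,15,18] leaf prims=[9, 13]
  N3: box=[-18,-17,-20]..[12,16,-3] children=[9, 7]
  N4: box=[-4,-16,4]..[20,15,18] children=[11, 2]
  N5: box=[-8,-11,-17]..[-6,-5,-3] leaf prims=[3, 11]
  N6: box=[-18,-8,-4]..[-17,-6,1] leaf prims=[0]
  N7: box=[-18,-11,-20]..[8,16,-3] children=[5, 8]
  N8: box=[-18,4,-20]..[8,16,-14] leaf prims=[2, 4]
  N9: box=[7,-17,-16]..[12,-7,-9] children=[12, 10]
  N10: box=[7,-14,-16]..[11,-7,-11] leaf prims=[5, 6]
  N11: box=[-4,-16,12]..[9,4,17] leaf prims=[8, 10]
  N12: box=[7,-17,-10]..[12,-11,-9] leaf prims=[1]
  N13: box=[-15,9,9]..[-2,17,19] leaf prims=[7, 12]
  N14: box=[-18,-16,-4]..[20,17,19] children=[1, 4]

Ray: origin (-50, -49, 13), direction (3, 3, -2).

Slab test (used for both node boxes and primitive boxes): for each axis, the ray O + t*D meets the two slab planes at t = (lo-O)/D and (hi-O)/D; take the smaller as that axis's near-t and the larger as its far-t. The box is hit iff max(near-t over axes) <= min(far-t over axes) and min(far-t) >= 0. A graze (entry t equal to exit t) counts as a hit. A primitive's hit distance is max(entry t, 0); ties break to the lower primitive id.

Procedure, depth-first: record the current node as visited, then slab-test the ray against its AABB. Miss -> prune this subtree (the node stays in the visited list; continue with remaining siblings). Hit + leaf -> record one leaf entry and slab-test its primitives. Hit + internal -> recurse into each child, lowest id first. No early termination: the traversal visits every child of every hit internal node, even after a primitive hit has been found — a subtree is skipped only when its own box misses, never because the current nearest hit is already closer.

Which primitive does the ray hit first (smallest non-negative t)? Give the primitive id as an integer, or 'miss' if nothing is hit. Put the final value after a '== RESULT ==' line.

Trace the traversal:
N0 x:[32/3,70/3] y:[32/3,22] z:[-3,33/2] -> hit [32/3,33/2], descend [3, 14]
  N3 x:[32/3,62/3] y:[32/3,65/3] z:[8,33/2] -> hit [32/3,33/2], descend [7, 9]
    N7 x:[32/3,58/3] y:[38/3,65/3] z:[8,33/2] -> hit [38/3,33/2], descend [5, 8]
      N5 x:[14,44/3] y:[38/3,44/3] z:[8,15] -> hit [14,44/3] leaf, test {P3(miss), P11@t=14}
      N8 x:[32/3,58/3] y:[53/3,65/3] z:[27/2,33/2] -> miss, prune
    N9 x:[19,62/3] y:[32/3,14] z:[11,29/2] -> miss, prune
  N14 x:[32/3,70/3] y:[11,22] z:[-3,17/2] -> miss, prune

Visited [0, 3, 7, 5, 8, 9, 14]. Tests: 7 box, 1 leaf. Nearest: P11.

== RESULT ==
11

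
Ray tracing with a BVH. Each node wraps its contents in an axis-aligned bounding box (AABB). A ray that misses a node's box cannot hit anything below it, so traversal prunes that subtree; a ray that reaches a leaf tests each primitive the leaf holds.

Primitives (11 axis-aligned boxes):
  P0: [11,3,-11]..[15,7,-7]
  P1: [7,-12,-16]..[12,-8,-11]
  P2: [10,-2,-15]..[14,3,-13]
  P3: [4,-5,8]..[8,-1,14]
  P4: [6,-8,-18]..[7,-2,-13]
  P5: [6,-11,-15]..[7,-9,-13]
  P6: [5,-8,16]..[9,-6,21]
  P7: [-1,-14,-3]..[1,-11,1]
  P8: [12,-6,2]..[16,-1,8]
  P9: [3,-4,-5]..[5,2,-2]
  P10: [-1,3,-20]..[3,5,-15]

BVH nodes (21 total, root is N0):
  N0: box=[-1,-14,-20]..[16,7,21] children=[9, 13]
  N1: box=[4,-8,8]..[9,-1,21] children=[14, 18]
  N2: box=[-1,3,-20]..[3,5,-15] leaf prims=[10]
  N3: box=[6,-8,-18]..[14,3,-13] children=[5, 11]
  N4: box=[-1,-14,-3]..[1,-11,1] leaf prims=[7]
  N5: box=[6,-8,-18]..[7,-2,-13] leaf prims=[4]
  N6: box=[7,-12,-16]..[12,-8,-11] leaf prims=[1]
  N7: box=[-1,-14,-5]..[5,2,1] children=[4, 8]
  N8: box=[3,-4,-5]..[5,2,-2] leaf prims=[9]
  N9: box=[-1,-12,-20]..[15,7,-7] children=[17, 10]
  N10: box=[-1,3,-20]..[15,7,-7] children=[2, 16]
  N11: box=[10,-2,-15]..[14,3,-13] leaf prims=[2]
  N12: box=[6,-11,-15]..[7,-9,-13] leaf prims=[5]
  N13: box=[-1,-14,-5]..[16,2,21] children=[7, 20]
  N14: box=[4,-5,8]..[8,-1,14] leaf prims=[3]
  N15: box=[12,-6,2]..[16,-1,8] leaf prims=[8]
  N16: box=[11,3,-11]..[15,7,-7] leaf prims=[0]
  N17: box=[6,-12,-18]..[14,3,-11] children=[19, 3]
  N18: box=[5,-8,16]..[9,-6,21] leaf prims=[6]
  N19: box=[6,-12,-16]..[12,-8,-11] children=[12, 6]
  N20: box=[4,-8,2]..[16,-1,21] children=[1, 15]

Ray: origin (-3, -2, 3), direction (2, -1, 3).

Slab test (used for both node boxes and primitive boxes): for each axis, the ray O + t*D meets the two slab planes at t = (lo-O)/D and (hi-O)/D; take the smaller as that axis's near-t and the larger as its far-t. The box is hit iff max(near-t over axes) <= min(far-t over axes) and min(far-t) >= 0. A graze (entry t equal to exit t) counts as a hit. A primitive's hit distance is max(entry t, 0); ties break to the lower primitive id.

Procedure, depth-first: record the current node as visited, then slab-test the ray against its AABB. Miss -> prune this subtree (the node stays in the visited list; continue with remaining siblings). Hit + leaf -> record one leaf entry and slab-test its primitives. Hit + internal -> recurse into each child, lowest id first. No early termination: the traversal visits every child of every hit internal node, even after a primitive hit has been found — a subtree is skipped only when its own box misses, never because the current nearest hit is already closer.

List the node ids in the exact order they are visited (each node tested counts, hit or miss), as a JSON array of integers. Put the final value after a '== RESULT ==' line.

Walk:
N0 x:[1,19/2] y:[-9,12] z:[-23/3,6] -> hit [1,6], descend [9, 13]
  N9 x:[1,9] y:[-9,10] z:[-23/3,-10/3] -> miss, prune
  N13 x:[1,19/2] y:[-4,12] z:[-8/3,6] -> hit [1,6], descend [7, 20]
    N7 x:[1,4] y:[-4,12] z:[-8/3,-2/3] -> miss, prune
    N20 x:[7/2,19/2] y:[-1,6] z:[-1/3,6] -> hit [7/2,6], descend [1, 15]
      N1 x:[7/2,6] y:[-1,6] z:[5/3,6] -> hit [7/2,6], descend [14, 18]
        N14 x:[7/2,11/2] y:[-1,3] z:[5/3,11/3] -> miss, prune
        N18 x:[4,6] y:[4,6] z:[13/3,6] -> hit [13/3,6] leaf, test {P6@t=13/3}
      N15 x:[15/2,19/2] y:[-1,4] z:[-1/3,5/3] -> miss, prune

9 AABB tests over nodes [0, 9, 13, 7, 20, 1, 14, 18, 15]; 1 leaf entered; closest P6.

== RESULT ==
[0, 9, 13, 7, 20, 1, 14, 18, 15]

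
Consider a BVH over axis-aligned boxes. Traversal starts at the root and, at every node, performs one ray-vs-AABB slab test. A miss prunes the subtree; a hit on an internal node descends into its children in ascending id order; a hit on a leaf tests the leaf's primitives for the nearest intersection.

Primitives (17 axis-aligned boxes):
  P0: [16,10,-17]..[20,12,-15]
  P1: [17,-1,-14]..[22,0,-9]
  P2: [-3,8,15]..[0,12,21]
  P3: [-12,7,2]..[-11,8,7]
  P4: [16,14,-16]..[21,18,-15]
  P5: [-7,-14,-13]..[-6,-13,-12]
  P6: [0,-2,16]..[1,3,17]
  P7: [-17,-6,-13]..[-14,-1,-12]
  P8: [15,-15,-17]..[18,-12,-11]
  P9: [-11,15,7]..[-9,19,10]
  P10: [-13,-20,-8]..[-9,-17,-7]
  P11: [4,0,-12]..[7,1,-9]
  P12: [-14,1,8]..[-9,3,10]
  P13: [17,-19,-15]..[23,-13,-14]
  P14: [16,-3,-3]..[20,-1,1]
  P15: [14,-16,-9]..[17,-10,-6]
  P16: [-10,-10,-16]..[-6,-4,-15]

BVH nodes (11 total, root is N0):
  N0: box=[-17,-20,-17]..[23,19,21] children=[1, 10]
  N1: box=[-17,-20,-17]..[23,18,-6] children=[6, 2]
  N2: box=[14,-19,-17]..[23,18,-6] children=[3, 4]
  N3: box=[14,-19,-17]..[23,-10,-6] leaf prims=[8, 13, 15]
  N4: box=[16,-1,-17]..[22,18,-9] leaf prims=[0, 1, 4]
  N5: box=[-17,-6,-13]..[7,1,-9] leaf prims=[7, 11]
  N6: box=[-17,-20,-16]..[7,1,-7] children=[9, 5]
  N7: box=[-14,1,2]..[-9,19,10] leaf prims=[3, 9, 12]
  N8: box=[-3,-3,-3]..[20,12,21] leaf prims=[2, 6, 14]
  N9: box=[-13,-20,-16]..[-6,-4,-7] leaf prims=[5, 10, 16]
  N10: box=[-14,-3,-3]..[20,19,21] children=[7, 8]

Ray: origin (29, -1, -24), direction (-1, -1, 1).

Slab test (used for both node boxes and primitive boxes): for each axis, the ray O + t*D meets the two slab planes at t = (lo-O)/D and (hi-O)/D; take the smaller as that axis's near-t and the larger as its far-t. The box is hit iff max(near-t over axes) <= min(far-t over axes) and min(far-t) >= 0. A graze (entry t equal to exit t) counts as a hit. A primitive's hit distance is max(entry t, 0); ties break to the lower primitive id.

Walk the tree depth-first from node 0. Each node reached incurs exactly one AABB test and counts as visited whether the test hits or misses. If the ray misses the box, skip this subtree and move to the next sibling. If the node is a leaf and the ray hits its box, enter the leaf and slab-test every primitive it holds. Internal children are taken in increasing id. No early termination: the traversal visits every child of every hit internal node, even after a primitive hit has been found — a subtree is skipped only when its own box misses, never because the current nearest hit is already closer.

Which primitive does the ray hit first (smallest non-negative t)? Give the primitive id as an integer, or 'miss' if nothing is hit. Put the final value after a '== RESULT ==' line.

Walk:
N0 x:[6,46] y:[-20,19] z:[7,45] -> hit [7,19], descend [1, 10]
  N1 x:[6,46] y:[-19,19] z:[7,18] -> hit [7,18], descend [2, 6]
    N2 x:[6,15] y:[-19,18] z:[7,18] -> hit [7,15], descend [3, 4]
      N3 x:[6,15] y:[9,18] z:[7,18] -> hit [9,15] leaf, test {P8@t=11, P13(miss), P15@t=15}
      N4 x:[7,13] y:[-19,0] z:[7,15] -> miss, prune
    N6 x:[22,46] y:[-2,19] z:[8,17] -> miss, prune
  N10 x:[9,43] y:[-20,2] z:[21,45] -> miss, prune

Summary -> nodes [0, 1, 2, 3, 4, 6, 10]; box-tests=7; leaf-entries=1; first=P8

== RESULT ==
8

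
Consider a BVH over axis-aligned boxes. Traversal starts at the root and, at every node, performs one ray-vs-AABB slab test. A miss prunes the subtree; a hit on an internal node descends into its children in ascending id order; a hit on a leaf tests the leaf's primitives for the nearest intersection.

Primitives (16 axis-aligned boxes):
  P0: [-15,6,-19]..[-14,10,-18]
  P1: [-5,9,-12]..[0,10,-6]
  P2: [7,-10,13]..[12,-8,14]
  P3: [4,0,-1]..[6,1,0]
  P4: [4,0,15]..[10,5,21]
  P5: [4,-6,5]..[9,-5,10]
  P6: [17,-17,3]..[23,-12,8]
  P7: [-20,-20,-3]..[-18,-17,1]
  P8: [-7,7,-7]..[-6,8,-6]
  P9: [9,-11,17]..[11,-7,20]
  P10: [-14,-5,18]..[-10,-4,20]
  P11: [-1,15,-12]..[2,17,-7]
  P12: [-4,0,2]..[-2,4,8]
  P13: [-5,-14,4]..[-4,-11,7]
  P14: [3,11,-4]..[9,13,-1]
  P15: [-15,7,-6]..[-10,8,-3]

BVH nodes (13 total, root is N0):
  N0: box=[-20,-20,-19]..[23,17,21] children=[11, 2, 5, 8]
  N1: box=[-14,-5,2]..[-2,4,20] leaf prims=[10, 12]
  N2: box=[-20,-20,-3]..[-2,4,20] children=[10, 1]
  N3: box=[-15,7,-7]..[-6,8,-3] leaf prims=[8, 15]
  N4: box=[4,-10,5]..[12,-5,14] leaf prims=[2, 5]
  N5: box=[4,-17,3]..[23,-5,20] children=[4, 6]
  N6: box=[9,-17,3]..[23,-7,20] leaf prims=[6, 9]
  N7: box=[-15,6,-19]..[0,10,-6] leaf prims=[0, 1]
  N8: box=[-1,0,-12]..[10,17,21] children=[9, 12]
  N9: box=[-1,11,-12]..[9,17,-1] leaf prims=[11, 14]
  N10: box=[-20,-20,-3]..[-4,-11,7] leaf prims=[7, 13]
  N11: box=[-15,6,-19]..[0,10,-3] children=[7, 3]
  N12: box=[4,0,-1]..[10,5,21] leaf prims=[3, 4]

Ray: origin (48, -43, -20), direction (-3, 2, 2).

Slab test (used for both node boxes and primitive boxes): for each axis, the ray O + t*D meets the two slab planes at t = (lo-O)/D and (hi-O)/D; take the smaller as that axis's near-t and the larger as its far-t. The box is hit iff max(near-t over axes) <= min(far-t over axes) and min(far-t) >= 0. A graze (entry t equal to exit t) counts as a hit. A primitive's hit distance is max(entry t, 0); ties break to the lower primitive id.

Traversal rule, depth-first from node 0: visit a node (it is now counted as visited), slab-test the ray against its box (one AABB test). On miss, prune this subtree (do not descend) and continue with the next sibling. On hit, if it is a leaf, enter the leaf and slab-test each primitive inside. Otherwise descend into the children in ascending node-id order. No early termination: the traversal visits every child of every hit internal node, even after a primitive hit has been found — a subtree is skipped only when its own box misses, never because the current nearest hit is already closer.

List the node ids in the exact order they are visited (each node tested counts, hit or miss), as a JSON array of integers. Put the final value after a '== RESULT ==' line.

Walk:
N0 x:[25/3,68/3] y:[23/2,30] z:[1/2,41/2] -> hit [23/2,41/2], descend [2, 5, 8, 11]
  N2 x:[50/3,68/3] y:[23/2,47/2] z:[17/2,20] -> hit [50/3,20], descend [1, 10]
    N1 x:[50/3,62/3] y:[19,47/2] z:[11,20] -> hit [19,20] leaf, test {P10@t=58/3, P12(miss)}
    N10 x:[52/3,68/3] y:[23/2,16] z:[17/2,27/2] -> miss, prune
  N5 x:[25/3,44/3] y:[13,19] z:[23/2,20] -> hit [13,44/3], descend [4, 6]
    N4 x:[12,44/3] y:[33/2,19] z:[25/2,17] -> miss, prune
    N6 x:[25/3,13] y:[13,18] z:[23/2,20] -> hit [13,13] leaf, test {P6(miss), P9(miss)}
  N8 x:[38/3,49/3] y:[43/2,30] z:[4,41/2] -> miss, prune
  N11 x:[16,21] y:[49/2,53/2] z:[1/2,17/2] -> miss, prune

Summary -> nodes [0, 2, 1, 10, 5, 4, 6, 8, 11]; box-tests=9; leaf-entries=2; first=P10

== RESULT ==
[0, 2, 1, 10, 5, 4, 6, 8, 11]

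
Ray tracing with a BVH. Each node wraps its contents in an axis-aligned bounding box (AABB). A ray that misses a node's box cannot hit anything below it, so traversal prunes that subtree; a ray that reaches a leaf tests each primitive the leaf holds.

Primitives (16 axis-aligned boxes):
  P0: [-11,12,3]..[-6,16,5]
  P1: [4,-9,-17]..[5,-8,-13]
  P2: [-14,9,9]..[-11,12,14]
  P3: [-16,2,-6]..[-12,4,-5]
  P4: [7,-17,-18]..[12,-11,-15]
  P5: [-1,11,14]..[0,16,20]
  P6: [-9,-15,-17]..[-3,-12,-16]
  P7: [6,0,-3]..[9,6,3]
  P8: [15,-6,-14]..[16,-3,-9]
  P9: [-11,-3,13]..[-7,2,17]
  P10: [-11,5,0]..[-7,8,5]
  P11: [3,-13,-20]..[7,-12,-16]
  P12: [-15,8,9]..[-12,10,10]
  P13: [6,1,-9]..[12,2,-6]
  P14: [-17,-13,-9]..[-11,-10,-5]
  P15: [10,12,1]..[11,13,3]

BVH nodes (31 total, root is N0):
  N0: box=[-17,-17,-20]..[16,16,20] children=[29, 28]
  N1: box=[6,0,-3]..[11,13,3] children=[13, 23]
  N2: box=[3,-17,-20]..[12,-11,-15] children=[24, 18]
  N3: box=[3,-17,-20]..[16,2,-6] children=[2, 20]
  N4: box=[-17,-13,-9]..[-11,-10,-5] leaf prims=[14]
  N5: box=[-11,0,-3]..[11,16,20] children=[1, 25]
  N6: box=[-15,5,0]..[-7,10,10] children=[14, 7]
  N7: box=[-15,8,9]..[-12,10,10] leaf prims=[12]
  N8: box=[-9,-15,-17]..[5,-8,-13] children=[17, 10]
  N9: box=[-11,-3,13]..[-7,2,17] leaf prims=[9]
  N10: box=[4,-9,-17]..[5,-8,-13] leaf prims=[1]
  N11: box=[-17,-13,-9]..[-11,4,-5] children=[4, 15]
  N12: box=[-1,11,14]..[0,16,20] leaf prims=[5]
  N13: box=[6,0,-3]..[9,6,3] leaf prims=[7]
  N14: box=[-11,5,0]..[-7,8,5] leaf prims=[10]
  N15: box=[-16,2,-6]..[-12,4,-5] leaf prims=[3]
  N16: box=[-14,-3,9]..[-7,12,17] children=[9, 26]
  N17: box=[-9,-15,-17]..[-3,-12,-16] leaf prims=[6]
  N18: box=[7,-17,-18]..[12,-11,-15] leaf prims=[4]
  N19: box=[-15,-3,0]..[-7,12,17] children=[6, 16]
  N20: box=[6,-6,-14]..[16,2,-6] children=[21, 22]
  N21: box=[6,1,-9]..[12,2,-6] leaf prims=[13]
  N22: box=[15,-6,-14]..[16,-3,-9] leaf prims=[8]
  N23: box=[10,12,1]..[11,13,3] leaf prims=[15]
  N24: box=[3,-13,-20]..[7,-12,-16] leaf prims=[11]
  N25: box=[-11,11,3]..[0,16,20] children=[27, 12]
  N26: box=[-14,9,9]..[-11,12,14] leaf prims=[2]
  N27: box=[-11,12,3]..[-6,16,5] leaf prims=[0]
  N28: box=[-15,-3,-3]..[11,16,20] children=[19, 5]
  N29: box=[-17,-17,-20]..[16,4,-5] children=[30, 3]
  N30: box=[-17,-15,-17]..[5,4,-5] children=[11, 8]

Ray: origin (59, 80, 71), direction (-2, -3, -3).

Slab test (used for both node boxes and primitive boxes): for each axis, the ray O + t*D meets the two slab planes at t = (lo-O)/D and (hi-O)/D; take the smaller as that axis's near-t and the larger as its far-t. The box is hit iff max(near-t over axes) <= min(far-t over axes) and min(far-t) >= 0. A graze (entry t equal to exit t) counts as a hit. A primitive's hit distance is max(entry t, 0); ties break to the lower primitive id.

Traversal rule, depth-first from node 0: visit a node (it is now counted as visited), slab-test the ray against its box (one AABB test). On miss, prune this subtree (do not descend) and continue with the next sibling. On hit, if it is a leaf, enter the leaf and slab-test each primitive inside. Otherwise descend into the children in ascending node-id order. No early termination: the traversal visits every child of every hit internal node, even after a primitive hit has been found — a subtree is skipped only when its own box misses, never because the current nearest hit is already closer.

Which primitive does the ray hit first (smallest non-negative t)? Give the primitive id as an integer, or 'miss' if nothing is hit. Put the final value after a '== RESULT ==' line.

Walk:
N0 x:[43/2,38] y:[64/3,97/3] z:[17,91/3] -> hit [43/2,91/3], descend [28, 29]
  N28 x:[24,37] y:[64/3,83/3] z:[17,74/3] -> hit [24,74/3], descend [5, 19]
    N5 x:[24,35] y:[64/3,80/3] z:[17,74/3] -> hit [24,74/3], descend [1, 25]
      N1 x:[24,53/2] y:[67/3,80/3] z:[68/3,74/3] -> hit [24,74/3], descend [13, 23]
        N13 x:[25,53/2] y:[74/3,80/3] z:[68/3,74/3] -> miss, prune
        N23 x:[24,49/2] y:[67/3,68/3] z:[68/3,70/3] -> miss, prune
      N25 x:[59/2,35] y:[64/3,23] z:[17,68/3] -> miss, prune
    N19 x:[33,37] y:[68/3,83/3] z:[18,71/3] -> miss, prune
  N29 x:[43/2,38] y:[76/3,97/3] z:[76/3,91/3] -> hit [76/3,91/3], descend [3, 30]
    N3 x:[43/2,28] y:[26,97/3] z:[77/3,91/3] -> hit [26,28], descend [2, 20]
      N2 x:[47/2,28] y:[91/3,97/3] z:[86/3,91/3] -> miss, prune
      N20 x:[43/2,53/2] y:[26,86/3] z:[77/3,85/3] -> hit [26,53/2], descend [21, 22]
        N21 x:[47/2,53/2] y:[26,79/3] z:[77/3,80/3] -> hit [26,79/3] leaf, test {P13@t=26}
        N22 x:[43/2,22] y:[83/3,86/3] z:[80/3,85/3] -> miss, prune
    N30 x:[27,38] y:[76/3,95/3] z:[76/3,88/3] -> hit [27,88/3], descend [8, 11]
      N8 x:[27,34] y:[88/3,95/3] z:[28,88/3] -> hit [88/3,88/3], descend [10, 17]
        N10 x:[27,55/2] y:[88/3,89/3] z:[28,88/3] -> miss, prune
        N17 x:[31,34] y:[92/3,95/3] z:[29,88/3] -> miss, prune
      N11 x:[35,38] y:[76/3,31] z:[76/3,80/3] -> miss, prune

Visited [0, 28, 5, 1, 13, 23, 25, 19, 29, 3, 2, 20, 21, 22, 30, 8, 10, 17, 11]. Tests: 19 box, 1 leaf. Nearest: P13.

== RESULT ==
13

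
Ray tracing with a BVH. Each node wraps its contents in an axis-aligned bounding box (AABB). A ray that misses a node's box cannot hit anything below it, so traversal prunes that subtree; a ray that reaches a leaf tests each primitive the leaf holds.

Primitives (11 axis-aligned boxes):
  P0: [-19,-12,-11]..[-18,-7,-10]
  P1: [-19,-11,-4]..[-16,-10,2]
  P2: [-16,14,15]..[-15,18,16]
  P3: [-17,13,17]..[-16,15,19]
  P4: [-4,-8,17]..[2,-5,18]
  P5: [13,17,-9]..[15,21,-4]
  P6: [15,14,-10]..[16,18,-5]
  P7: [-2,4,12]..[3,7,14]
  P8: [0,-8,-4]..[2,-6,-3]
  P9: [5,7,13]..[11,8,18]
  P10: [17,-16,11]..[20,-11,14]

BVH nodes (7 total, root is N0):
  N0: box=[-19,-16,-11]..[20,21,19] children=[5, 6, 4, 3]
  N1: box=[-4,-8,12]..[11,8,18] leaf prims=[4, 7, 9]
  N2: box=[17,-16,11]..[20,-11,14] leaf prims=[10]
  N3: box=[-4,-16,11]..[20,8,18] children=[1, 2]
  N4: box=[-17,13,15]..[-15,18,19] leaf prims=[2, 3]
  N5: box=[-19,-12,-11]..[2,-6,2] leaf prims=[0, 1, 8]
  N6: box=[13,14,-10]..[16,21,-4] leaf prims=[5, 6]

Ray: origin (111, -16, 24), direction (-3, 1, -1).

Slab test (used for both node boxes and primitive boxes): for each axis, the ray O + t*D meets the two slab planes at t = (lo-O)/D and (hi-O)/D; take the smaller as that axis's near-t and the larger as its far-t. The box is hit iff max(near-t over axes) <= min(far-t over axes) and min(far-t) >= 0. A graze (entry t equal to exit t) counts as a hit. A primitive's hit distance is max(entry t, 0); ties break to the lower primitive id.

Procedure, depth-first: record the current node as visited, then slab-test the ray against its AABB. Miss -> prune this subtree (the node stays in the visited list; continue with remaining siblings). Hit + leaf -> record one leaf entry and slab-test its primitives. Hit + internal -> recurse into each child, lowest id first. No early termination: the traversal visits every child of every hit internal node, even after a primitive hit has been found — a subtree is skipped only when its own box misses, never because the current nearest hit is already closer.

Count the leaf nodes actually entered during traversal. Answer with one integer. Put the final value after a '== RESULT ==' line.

Walk:
N0 x:[91/3,130/3] y:[0,37] z:[5,35] -> hit [91/3,35], descend [3, 4, 5, 6]
  N3 x:[91/3,115/3] y:[0,24] z:[6,13] -> miss, prune
  N4 x:[42,128/3] y:[29,34] z:[5,9] -> miss, prune
  N5 x:[109/3,130/3] y:[4,10] z:[22,35] -> miss, prune
  N6 x:[95/3,98/3] y:[30,37] z:[28,34] -> hit [95/3,98/3] leaf, test {P5(miss), P6@t=95/3}

5 AABB tests over nodes [0, 3, 4, 5, 6]; 1 leaf entered; closest P6.

== RESULT ==
1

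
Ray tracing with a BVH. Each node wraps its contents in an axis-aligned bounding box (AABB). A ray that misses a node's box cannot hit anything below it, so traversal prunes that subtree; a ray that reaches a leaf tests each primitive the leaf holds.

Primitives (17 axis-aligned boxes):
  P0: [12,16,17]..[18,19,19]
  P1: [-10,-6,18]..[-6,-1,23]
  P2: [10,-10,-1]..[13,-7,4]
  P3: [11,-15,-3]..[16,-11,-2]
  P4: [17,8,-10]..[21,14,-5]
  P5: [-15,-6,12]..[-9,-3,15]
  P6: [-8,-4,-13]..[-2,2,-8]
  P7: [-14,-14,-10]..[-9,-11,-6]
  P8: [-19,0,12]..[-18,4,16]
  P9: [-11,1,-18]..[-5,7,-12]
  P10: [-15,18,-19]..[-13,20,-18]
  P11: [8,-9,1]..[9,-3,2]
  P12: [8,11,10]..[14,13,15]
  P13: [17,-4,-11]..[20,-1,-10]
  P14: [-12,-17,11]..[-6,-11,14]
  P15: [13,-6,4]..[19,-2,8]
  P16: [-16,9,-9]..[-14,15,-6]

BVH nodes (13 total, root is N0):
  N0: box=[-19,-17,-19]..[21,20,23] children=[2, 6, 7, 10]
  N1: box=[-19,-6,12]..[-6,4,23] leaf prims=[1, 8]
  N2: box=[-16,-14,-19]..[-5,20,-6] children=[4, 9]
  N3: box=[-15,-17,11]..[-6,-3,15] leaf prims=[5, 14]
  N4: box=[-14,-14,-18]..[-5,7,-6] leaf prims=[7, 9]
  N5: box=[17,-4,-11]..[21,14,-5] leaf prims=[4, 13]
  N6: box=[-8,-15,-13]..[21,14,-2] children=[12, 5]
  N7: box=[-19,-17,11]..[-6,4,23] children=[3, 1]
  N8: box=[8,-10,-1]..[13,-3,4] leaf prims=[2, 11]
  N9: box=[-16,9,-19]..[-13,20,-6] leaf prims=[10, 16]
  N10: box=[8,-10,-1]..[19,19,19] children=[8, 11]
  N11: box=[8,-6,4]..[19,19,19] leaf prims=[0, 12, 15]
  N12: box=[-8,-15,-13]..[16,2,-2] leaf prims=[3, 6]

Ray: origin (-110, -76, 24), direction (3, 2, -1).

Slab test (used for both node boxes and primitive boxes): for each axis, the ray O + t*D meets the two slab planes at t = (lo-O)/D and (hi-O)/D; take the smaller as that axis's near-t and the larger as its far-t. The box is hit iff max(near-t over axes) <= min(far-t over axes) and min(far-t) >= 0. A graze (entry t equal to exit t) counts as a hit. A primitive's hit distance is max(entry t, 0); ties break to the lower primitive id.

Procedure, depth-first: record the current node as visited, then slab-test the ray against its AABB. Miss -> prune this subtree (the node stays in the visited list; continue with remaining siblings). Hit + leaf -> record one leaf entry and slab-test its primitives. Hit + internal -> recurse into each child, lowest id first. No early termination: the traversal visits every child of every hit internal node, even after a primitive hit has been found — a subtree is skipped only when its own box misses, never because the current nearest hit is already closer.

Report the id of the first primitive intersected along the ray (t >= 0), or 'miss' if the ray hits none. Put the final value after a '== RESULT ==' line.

Traverse from the root:
N0 x:[91/3,131/3] y:[59/2,48] z:[1,43] -> hit [91/3,43], descend [2, 6, 7, 10]
  N2 x:[94/3,35] y:[31,48] z:[30,43] -> hit [94/3,35], descend [4, 9]
    N4 x:[32,35] y:[31,83/2] z:[30,42] -> hit [32,35] leaf, test {P7@t=32, P9(miss)}
    N9 x:[94/3,97/3] y:[85/2,48] z:[30,43] -> miss, prune
  N6 x:[34,131/3] y:[61/2,45] z:[26,37] -> hit [34,37], descend [5, 12]
    N5 x:[127/3,131/3] y:[36,45] z:[29,35] -> miss, prune
    N12 x:[34,42] y:[61/2,39] z:[26,37] -> hit [34,37] leaf, test {P3(miss), P6@t=36}
  N7 x:[91/3,104/3] y:[59/2,40] z:[1,13] -> miss, prune
  N10 x:[118/3,43] y:[33,95/2] z:[5,25] -> miss, prune

Summary -> nodes [0, 2, 4, 9, 6, 5, 12, 7, 10]; box-tests=9; leaf-entries=2; first=P7

== RESULT ==
7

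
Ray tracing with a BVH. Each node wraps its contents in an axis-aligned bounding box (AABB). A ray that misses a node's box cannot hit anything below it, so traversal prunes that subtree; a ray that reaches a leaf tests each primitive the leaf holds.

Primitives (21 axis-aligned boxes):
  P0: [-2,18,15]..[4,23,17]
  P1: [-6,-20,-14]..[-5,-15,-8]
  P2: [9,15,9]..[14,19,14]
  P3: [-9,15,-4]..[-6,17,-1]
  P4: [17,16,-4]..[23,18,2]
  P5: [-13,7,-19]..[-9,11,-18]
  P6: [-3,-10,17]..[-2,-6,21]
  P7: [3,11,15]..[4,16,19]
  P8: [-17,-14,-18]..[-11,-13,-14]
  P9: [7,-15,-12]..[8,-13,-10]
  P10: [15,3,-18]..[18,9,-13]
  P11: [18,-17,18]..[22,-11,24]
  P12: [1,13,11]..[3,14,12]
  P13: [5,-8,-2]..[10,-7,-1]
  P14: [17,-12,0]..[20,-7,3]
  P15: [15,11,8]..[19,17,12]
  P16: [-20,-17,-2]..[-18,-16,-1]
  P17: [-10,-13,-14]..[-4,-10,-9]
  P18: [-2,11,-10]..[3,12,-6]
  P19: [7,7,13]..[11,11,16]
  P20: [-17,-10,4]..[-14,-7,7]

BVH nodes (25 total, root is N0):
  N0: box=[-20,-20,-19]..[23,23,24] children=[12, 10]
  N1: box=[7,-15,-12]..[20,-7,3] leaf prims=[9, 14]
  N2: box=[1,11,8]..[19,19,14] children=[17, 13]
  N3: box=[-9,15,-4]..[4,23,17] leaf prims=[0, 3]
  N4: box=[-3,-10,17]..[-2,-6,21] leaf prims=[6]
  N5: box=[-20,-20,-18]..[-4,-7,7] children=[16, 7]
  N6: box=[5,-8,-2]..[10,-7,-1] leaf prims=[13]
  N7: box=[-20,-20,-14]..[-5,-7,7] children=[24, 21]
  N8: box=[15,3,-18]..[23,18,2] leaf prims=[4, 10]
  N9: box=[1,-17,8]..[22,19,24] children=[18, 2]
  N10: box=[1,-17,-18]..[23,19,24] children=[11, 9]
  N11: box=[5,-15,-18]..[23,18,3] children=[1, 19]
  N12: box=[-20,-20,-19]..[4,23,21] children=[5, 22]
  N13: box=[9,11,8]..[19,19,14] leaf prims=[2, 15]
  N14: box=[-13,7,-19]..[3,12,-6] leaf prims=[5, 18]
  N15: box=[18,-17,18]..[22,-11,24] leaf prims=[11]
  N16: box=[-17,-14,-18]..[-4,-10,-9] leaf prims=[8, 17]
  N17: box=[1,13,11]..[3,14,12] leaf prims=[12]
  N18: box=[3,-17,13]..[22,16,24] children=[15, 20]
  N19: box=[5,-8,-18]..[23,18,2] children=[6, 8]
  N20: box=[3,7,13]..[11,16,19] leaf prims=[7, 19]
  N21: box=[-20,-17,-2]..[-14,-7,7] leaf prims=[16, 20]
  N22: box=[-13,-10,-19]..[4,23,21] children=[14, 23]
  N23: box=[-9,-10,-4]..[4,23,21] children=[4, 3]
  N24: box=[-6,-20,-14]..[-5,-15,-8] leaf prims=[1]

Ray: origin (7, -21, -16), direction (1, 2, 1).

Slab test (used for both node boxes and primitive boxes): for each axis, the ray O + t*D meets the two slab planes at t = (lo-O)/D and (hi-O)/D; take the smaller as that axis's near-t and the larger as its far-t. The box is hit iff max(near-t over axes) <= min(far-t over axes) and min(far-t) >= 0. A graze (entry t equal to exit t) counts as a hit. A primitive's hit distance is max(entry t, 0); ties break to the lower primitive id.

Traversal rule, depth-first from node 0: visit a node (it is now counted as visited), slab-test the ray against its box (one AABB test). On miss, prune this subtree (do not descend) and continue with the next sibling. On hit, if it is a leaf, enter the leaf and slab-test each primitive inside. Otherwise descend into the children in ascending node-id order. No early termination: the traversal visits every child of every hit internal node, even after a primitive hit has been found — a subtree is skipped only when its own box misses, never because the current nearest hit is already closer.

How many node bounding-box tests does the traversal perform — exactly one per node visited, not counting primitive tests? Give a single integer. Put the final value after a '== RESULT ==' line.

Traverse from the root:
N0 x:[-27,16] y:[1/2,22] z:[-3,40] -> hit [1/2,16], descend [10, 12]
  N10 x:[-6,16] y:[2,20] z:[-2,40] -> hit [2,16], descend [9, 11]
    N9 x:[-6,15] y:[2,20] z:[24,40] -> miss, prune
    N11 x:[-2,16] y:[3,39/2] z:[-2,19] -> hit [3,16], descend [1, 19]
      N1 x:[0,13] y:[3,7] z:[4,19] -> hit [4,7] leaf, test {P9(miss), P14(miss)}
      N19 x:[-2,16] y:[13/2,39/2] z:[-2,18] -> hit [13/2,16], descend [6, 8]
        N6 x:[-2,3] y:[13/2,7] z:[14,15] -> miss, prune
        N8 x:[8,16] y:[12,39/2] z:[-2,18] -> hit [12,16] leaf, test {P4(miss), P10(miss)}
  N12 x:[-27,-3] y:[1/2,22] z:[-3,37] -> miss, prune

Visited [0, 10, 9, 11, 1, 19, 6, 8, 12]. Tests: 9 box, 2 leaf. Nearest: miss.

== RESULT ==
9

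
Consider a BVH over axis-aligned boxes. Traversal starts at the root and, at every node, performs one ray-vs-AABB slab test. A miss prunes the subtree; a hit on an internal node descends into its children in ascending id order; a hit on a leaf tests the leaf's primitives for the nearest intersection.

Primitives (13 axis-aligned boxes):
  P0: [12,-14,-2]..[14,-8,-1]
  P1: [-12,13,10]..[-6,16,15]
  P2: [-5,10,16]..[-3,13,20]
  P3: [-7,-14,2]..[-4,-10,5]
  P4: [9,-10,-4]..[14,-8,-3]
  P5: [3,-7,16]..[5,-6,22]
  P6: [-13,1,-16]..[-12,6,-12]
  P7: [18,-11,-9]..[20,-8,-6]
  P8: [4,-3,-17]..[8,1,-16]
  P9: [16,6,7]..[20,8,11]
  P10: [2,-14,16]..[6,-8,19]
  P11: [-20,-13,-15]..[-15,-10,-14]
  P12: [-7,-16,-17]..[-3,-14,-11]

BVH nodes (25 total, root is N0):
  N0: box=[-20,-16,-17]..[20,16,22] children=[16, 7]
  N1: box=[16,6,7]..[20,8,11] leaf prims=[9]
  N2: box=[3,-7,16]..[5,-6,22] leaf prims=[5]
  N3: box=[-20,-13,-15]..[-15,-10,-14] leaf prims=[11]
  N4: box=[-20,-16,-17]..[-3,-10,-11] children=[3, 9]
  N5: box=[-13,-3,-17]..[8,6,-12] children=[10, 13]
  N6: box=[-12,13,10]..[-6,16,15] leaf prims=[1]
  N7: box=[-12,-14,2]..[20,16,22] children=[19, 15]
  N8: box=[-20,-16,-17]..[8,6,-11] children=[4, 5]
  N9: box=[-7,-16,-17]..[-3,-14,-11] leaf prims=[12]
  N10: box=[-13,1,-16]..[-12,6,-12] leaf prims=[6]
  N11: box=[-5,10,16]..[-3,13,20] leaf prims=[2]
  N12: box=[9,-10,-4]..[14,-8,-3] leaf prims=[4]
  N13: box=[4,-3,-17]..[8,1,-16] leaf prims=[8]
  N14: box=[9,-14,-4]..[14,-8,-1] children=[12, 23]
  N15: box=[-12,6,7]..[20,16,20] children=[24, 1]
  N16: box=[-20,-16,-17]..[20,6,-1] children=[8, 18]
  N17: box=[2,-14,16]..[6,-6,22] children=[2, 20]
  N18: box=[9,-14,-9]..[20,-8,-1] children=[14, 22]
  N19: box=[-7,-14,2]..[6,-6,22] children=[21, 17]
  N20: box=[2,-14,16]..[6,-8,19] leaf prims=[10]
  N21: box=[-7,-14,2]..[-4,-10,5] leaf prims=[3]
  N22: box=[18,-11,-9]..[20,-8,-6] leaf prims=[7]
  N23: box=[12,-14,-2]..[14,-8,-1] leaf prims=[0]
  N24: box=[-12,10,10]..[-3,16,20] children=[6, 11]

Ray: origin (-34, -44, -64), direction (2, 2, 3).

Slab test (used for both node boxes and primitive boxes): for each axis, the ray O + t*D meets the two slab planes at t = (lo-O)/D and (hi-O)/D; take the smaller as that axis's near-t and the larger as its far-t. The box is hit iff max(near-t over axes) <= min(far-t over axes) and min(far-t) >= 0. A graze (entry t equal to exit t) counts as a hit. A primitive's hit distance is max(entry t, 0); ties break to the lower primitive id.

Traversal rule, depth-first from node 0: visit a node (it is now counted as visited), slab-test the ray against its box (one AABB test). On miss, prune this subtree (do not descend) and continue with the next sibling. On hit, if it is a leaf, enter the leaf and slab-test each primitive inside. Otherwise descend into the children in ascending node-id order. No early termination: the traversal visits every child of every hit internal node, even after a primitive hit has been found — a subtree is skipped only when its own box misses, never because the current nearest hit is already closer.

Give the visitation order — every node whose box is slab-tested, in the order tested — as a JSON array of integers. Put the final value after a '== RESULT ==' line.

Traverse from the root:
N0 x:[7,27] y:[14,30] z:[47/3,86/3] -> hit [47/3,27], descend [7, 16]
  N7 x:[11,27] y:[15,30] z:[22,86/3] -> hit [22,27], descend [15, 19]
    N15 x:[11,27] y:[25,30] z:[71/3,28] -> hit [25,27], descend [1, 24]
      N1 x:[25,27] y:[25,26] z:[71/3,25] -> hit [25,25] leaf, test {P9@t=25}
      N24 x:[11,31/2] y:[27,30] z:[74/3,28] -> miss, prune
    N19 x:[27/2,20] y:[15,19] z:[22,86/3] -> miss, prune
  N16 x:[7,27] y:[14,25] z:[47/3,21] -> hit [47/3,21], descend [8, 18]
    N8 x:[7,21] y:[14,25] z:[47/3,53/3] -> hit [47/3,53/3], descend [4, 5]
      N4 x:[7,31/2] y:[14,17] z:[47/3,53/3] -> miss, prune
      N5 x:[21/2,21] y:[41/2,25] z:[47/3,52/3] -> miss, prune
    N18 x:[43/2,27] y:[15,18] z:[55/3,21] -> miss, prune

order=[0, 7, 15, 1, 24, 19, 16, 8, 4, 5, 18]  |boxes|=11  |leaves|=1  hit=P9

== RESULT ==
[0, 7, 15, 1, 24, 19, 16, 8, 4, 5, 18]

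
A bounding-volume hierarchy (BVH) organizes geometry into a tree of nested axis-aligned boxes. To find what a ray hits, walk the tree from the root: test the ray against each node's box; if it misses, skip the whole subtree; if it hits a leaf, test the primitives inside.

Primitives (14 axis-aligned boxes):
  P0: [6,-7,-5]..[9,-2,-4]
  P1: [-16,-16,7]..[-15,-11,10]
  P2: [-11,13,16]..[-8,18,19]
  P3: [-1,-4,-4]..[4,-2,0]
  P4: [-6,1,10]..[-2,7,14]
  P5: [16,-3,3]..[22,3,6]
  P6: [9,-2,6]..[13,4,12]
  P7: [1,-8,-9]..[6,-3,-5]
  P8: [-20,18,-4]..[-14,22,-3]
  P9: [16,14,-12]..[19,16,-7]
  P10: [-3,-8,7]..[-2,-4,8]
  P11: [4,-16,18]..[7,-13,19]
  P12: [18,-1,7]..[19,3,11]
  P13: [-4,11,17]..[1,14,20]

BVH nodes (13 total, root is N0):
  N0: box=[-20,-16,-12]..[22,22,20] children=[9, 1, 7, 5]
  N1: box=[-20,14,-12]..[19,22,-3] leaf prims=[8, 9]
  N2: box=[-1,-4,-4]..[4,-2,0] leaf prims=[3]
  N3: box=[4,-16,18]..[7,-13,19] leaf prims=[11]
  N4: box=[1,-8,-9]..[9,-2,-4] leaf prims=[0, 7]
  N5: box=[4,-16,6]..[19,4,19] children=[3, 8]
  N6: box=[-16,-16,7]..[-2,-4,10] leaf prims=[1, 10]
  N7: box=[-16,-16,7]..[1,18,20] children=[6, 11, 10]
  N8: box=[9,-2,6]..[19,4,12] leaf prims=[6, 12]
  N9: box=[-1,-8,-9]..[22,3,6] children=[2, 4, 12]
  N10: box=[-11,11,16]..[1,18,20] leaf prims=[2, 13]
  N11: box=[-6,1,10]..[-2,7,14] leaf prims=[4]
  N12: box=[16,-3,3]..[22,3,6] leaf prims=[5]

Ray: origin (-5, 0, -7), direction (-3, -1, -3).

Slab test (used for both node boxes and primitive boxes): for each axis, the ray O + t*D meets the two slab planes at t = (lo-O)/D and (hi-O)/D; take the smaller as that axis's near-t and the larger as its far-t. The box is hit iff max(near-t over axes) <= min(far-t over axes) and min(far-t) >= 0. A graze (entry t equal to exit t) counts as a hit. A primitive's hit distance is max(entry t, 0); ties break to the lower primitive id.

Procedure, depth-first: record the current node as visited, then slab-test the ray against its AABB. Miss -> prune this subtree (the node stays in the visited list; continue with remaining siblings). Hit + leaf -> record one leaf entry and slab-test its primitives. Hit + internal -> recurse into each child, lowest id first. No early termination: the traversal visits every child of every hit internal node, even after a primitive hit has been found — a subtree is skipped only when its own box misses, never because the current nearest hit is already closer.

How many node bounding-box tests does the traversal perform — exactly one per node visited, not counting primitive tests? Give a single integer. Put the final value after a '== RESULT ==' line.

Traverse from the root:
N0 x:[-9,5] y:[-22,16] z:[-9,5/3] -> hit [-9,5/3], descend [1, 5, 7, 9]
  N1 x:[-8,5] y:[-22,-14] z:[-4/3,5/3] -> miss, prune
  N5 x:[-8,-3] y:[-4,16] z:[-26/3,-13/3] -> miss, prune
  N7 x:[-2,11/3] y:[-18,16] z:[-9,-14/3] -> miss, prune
  N9 x:[-9,-4/3] y:[-3,8] z:[-13/3,2/3] -> miss, prune

5 AABB tests over nodes [0, 1, 5, 7, 9]; 0 leaves entered; closest miss.

== RESULT ==
5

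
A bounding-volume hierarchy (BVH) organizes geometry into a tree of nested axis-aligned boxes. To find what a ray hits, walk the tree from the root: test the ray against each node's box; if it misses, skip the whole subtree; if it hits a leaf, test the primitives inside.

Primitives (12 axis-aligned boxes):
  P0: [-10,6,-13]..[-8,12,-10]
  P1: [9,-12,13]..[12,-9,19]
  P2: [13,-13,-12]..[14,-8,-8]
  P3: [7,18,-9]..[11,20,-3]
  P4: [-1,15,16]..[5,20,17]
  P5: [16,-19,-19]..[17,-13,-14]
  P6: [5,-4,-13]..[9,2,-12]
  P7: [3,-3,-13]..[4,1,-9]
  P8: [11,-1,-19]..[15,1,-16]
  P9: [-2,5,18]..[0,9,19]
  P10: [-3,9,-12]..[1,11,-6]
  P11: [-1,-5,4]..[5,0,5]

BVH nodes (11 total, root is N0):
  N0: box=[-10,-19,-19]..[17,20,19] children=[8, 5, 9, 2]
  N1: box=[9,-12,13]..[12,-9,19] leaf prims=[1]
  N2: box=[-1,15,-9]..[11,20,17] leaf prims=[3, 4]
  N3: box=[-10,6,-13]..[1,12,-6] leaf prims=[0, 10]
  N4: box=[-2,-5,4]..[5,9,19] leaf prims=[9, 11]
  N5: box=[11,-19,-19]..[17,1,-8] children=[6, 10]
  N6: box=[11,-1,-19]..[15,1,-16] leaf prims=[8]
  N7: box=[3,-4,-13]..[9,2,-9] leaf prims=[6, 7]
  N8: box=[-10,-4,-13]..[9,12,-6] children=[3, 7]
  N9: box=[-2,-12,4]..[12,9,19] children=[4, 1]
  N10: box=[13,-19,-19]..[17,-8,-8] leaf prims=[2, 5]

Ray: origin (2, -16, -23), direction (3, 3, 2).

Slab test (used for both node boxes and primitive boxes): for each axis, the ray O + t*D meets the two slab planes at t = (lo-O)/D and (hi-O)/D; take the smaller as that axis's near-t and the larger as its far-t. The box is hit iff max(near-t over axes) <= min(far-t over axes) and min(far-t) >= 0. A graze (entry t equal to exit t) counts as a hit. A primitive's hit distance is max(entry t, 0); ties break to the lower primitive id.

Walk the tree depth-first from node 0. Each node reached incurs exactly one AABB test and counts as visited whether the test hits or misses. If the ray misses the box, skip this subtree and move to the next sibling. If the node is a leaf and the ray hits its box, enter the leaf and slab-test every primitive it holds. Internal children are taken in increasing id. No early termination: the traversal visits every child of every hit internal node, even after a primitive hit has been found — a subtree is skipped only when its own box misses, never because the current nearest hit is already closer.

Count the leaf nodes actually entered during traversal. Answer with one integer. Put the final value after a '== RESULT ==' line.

Walk:
N0 x:[-4,5] y:[-1,12] z:[2,21] -> hit [2,5], descend [2, 5, 8, 9]
  N2 x:[-1,3] y:[31/3,12] z:[7,20] -> miss, prune
  N5 x:[3,5] y:[-1,17/3] z:[2,15/2] -> hit [3,5], descend [6, 10]
    N6 x:[3,13/3] y:[5,17/3] z:[2,7/2] -> miss, prune
    N10 x:[11/3,5] y:[-1,8/3] z:[2,15/2] -> miss, prune
  N8 x:[-4,7/3] y:[4,28/3] z:[5,17/2] -> miss, prune
  N9 x:[-4/3,10/3] y:[4/3,25/3] z:[27/2,21] -> miss, prune

7 AABB tests over nodes [0, 2, 5, 6, 10, 8, 9]; 0 leaves entered; closest miss.

== RESULT ==
0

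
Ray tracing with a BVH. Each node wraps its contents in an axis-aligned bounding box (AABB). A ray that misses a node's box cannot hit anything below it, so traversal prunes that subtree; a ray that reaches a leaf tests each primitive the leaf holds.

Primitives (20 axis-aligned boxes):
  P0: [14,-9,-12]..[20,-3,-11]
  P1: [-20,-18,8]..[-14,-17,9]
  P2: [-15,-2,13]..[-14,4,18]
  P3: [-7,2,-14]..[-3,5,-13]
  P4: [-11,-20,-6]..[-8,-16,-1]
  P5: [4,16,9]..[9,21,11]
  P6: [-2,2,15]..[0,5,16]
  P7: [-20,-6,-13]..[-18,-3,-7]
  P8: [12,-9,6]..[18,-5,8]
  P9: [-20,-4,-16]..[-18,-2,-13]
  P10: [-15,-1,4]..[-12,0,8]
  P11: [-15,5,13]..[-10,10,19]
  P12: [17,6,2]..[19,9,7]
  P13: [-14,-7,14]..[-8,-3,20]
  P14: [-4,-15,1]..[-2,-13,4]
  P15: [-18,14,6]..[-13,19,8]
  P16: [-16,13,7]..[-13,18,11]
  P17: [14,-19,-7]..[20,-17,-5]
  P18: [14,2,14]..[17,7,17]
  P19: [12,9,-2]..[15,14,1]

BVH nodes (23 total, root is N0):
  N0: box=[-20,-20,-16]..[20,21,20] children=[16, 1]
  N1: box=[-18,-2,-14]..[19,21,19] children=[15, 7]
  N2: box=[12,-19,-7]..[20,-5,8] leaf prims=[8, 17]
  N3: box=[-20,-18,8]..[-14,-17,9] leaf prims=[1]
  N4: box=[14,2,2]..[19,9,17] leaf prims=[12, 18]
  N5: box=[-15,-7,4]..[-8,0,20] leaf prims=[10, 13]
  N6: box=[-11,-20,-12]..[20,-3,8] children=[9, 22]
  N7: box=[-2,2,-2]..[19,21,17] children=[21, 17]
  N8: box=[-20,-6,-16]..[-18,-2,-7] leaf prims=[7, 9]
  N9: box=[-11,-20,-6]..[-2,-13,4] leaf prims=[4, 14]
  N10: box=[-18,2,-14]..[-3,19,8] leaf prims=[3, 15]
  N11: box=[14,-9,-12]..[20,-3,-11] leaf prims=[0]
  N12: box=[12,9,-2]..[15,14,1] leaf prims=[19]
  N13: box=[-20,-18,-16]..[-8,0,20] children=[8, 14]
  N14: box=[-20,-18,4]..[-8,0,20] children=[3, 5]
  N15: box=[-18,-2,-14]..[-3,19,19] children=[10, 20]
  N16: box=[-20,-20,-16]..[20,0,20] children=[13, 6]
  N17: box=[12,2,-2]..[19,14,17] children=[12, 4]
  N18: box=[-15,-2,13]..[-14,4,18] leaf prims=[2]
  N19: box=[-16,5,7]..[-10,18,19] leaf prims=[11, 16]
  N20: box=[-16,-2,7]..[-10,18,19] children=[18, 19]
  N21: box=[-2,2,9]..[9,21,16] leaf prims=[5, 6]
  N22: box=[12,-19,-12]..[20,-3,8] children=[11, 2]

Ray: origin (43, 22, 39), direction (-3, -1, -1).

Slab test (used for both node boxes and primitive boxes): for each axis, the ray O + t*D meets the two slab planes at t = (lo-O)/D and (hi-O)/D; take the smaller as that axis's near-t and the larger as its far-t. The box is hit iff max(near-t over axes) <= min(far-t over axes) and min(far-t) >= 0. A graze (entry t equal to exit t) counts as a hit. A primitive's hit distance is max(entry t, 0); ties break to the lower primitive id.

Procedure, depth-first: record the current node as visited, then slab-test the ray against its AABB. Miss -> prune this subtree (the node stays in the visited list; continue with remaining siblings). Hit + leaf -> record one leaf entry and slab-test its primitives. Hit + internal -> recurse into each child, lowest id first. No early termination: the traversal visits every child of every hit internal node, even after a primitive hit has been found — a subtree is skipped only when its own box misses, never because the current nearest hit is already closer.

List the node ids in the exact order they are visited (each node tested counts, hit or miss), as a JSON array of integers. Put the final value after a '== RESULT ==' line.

Traverse from the root:
N0 x:[23/3,21] y:[1,42] z:[19,55] -> hit [19,21], descend [1, 16]
  N1 x:[8,61/3] y:[1,24] z:[20,53] -> hit [20,61/3], descend [7, 15]
    N7 x:[8,15] y:[1,20] z:[22,41] -> miss, prune
    N15 x:[46/3,61/3] y:[3,24] z:[20,53] -> hit [20,61/3], descend [10, 20]
      N10 x:[46/3,61/3] y:[3,20] z:[31,53] -> miss, prune
      N20 x:[53/3,59/3] y:[4,24] z:[20,32] -> miss, prune
  N16 x:[23/3,21] y:[22,42] z:[19,55] -> miss, prune

Summary -> nodes [0, 1, 7, 15, 10, 20, 16]; box-tests=7; leaf-entries=0; first=miss

== RESULT ==
[0, 1, 7, 15, 10, 20, 16]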